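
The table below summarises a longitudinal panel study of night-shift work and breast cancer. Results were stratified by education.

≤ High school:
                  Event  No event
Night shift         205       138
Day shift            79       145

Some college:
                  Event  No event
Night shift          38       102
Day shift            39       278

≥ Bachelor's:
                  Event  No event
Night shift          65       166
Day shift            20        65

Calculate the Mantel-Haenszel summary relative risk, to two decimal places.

RR_MH = Σ(aᵢ·n₀ᵢ/nᵢ) / Σ(cᵢ·n₁ᵢ/nᵢ), with n₁ᵢ = aᵢ+bᵢ (exposed), n₀ᵢ = cᵢ+dᵢ (unexposed), nᵢ = n₁ᵢ+n₀ᵢ.
Stratum 1 (≤ High school): n₁ = 343, n₀ = 224, n = 567; a·n₀/n = 205·224/567 = 80.9877; c·n₁/n = 79·343/567 = 47.7901
Stratum 2 (Some college): n₁ = 140, n₀ = 317, n = 457; a·n₀/n = 38·317/457 = 26.3589; c·n₁/n = 39·140/457 = 11.9475
Stratum 3 (≥ Bachelor's): n₁ = 231, n₀ = 85, n = 316; a·n₀/n = 65·85/316 = 17.4842; c·n₁/n = 20·231/316 = 14.6203
RR_MH = (80.9877 + 26.3589 + 17.4842) / (47.7901 + 11.9475 + 14.6203) = 124.8307 / 74.3579 = 1.67878

1.68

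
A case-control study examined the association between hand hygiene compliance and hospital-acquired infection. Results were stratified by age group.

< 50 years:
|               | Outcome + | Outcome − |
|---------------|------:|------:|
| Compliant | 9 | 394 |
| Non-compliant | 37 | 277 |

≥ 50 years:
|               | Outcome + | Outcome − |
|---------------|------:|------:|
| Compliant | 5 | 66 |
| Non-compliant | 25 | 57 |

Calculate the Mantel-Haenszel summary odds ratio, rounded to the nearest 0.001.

OR_MH = Σ(aᵢdᵢ/nᵢ) / Σ(bᵢcᵢ/nᵢ), where nᵢ is the stratum total.
Stratum 1 (< 50 years): n = 717; a·d/n = 9·277/717 = 3.4770; b·c/n = 394·37/717 = 20.3319
Stratum 2 (≥ 50 years): n = 153; a·d/n = 5·57/153 = 1.8627; b·c/n = 66·25/153 = 10.7843
OR_MH = (3.4770 + 1.8627) / (20.3319 + 10.7843) = 5.3397 / 31.1163 = 0.17161

0.172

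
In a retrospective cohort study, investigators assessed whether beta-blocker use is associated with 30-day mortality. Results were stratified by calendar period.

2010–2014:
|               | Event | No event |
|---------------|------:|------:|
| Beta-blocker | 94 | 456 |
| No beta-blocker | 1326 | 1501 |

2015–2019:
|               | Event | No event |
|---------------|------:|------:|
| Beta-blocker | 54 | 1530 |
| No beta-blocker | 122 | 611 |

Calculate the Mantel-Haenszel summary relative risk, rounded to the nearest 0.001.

0.320

RR_MH = Σ(aᵢ·n₀ᵢ/nᵢ) / Σ(cᵢ·n₁ᵢ/nᵢ), with n₁ᵢ = aᵢ+bᵢ (exposed), n₀ᵢ = cᵢ+dᵢ (unexposed), nᵢ = n₁ᵢ+n₀ᵢ.
Stratum 1 (2010–2014): n₁ = 550, n₀ = 2827, n = 3377; a·n₀/n = 94·2827/3377 = 78.6906; c·n₁/n = 1326·550/3377 = 215.9609
Stratum 2 (2015–2019): n₁ = 1584, n₀ = 733, n = 2317; a·n₀/n = 54·733/2317 = 17.0833; c·n₁/n = 122·1584/2317 = 83.4044
RR_MH = (78.6906 + 17.0833) / (215.9609 + 83.4044) = 95.7739 / 299.3653 = 0.31992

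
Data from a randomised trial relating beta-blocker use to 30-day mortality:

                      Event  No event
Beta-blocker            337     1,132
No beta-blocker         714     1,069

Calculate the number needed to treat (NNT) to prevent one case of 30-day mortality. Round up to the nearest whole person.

6

Risk in treated group = 337/1469 = 0.22941; risk in control = 714/1783 = 0.40045.
Absolute risk reduction = 0.40045 − 0.22941 = 0.17104
NNT = 1 / ARR = 1 / 0.17104 = 5.847 → round up → 6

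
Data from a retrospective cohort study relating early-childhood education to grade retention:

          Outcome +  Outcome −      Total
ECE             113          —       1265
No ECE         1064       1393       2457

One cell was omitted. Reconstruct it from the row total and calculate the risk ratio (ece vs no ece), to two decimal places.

0.21

The missing cell is in the exposed row: 1265 − 113 = 1152.
So a = 113, b = 1152, c = 1064, d = 1393.
RR = [a/(a+b)] / [c/(c+d)] = (113/1265) / (1064/2457) = 0.08933/0.43305 = 0.20628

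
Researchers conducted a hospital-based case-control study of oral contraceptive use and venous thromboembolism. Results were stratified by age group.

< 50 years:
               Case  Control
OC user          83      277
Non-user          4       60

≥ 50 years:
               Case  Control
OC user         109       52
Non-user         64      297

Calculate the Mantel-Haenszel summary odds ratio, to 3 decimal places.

OR_MH = Σ(aᵢdᵢ/nᵢ) / Σ(bᵢcᵢ/nᵢ), where nᵢ is the stratum total.
Stratum 1 (< 50 years): n = 424; a·d/n = 83·60/424 = 11.7453; b·c/n = 277·4/424 = 2.6132
Stratum 2 (≥ 50 years): n = 522; a·d/n = 109·297/522 = 62.0172; b·c/n = 52·64/522 = 6.3755
OR_MH = (11.7453 + 62.0172) / (2.6132 + 6.3755) = 73.7625 / 8.9887 = 8.20615

8.206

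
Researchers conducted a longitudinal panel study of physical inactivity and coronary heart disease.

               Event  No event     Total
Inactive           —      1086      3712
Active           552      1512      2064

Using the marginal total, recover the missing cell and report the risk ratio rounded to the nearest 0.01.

2.65

The missing cell is in the exposed row: 3712 − 1086 = 2626.
So a = 2626, b = 1086, c = 552, d = 1512.
RR = [a/(a+b)] / [c/(c+d)] = (2626/3712) / (552/2064) = 0.70744/0.26744 = 2.64519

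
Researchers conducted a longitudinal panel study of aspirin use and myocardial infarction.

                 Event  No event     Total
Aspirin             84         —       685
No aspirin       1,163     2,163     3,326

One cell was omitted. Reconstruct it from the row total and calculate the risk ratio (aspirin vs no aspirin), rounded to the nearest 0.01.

0.35

The missing cell is in the exposed row: 685 − 84 = 601.
So a = 84, b = 601, c = 1163, d = 2163.
RR = [a/(a+b)] / [c/(c+d)] = (84/685) / (1163/3326) = 0.12263/0.34967 = 0.35070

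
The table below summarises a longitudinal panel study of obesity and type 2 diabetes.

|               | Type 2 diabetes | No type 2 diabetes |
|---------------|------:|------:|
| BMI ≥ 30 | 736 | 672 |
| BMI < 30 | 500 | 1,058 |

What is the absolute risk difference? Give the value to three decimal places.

0.202

Cells: a = 736, b = 672, c = 500, d = 1058.
Risk in exposed = 736/1408 = 0.522727; risk in unexposed = 500/1558 = 0.320924.
Risk difference = 0.522727 − 0.320924 = 0.201803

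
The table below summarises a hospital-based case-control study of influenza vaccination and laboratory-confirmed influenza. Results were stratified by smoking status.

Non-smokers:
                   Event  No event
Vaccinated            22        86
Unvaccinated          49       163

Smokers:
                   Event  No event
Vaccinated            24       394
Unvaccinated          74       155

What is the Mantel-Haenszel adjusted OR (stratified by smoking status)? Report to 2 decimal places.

0.29

OR_MH = Σ(aᵢdᵢ/nᵢ) / Σ(bᵢcᵢ/nᵢ), where nᵢ is the stratum total.
Stratum 1 (Non-smokers): n = 320; a·d/n = 22·163/320 = 11.2063; b·c/n = 86·49/320 = 13.1687
Stratum 2 (Smokers): n = 647; a·d/n = 24·155/647 = 5.7496; b·c/n = 394·74/647 = 45.0634
OR_MH = (11.2063 + 5.7496) / (13.1687 + 45.0634) = 16.9559 / 58.2321 = 0.29118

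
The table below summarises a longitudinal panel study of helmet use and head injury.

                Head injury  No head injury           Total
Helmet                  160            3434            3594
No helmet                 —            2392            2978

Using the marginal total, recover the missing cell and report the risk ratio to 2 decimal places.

0.23

The missing cell is in the unexposed row: 2978 − 2392 = 586.
So a = 160, b = 3434, c = 586, d = 2392.
RR = [a/(a+b)] / [c/(c+d)] = (160/3594) / (586/2978) = 0.04452/0.19678 = 0.22624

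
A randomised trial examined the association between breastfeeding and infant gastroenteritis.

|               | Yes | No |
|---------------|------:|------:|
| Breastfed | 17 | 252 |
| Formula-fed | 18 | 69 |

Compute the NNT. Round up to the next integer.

Risk in treated group = 17/269 = 0.06320; risk in control = 18/87 = 0.20690.
Absolute risk reduction = 0.20690 − 0.06320 = 0.14370
NNT = 1 / ARR = 1 / 0.14370 = 6.959 → round up → 7

7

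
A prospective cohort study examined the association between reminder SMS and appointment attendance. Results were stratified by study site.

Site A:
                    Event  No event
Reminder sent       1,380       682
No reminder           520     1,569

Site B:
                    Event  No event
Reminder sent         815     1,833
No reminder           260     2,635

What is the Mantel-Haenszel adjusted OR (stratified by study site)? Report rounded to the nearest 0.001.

5.303

OR_MH = Σ(aᵢdᵢ/nᵢ) / Σ(bᵢcᵢ/nᵢ), where nᵢ is the stratum total.
Stratum 1 (Site A): n = 4151; a·d/n = 1380·1569/4151 = 521.6141; b·c/n = 682·520/4151 = 85.4348
Stratum 2 (Site B): n = 5543; a·d/n = 815·2635/5543 = 387.4301; b·c/n = 1833·260/5543 = 85.9787
OR_MH = (521.6141 + 387.4301) / (85.4348 + 85.9787) = 909.0442 / 171.4135 = 5.30322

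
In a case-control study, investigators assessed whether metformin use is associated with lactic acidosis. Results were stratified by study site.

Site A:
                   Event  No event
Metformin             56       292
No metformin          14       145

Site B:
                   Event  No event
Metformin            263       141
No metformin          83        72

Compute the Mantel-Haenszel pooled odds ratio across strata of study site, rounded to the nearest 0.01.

OR_MH = Σ(aᵢdᵢ/nᵢ) / Σ(bᵢcᵢ/nᵢ), where nᵢ is the stratum total.
Stratum 1 (Site A): n = 507; a·d/n = 56·145/507 = 16.0158; b·c/n = 292·14/507 = 8.0631
Stratum 2 (Site B): n = 559; a·d/n = 263·72/559 = 33.8748; b·c/n = 141·83/559 = 20.9356
OR_MH = (16.0158 + 33.8748) / (8.0631 + 20.9356) = 49.8906 / 28.9987 = 1.72044

1.72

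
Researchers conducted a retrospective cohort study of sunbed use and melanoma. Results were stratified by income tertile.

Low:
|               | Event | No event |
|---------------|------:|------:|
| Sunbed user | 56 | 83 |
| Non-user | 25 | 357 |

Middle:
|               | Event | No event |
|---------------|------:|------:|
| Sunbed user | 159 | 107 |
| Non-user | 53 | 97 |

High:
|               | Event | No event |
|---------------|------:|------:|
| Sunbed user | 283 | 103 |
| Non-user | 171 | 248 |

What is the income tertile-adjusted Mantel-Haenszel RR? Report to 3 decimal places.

RR_MH = Σ(aᵢ·n₀ᵢ/nᵢ) / Σ(cᵢ·n₁ᵢ/nᵢ), with n₁ᵢ = aᵢ+bᵢ (exposed), n₀ᵢ = cᵢ+dᵢ (unexposed), nᵢ = n₁ᵢ+n₀ᵢ.
Stratum 1 (Low): n₁ = 139, n₀ = 382, n = 521; a·n₀/n = 56·382/521 = 41.0595; c·n₁/n = 25·139/521 = 6.6699
Stratum 2 (Middle): n₁ = 266, n₀ = 150, n = 416; a·n₀/n = 159·150/416 = 57.3317; c·n₁/n = 53·266/416 = 33.8894
Stratum 3 (High): n₁ = 386, n₀ = 419, n = 805; a·n₀/n = 283·419/805 = 147.3006; c·n₁/n = 171·386/805 = 81.9950
RR_MH = (41.0595 + 57.3317 + 147.3006) / (6.6699 + 33.8894 + 81.9950) = 245.6919 / 122.5543 = 2.00476

2.005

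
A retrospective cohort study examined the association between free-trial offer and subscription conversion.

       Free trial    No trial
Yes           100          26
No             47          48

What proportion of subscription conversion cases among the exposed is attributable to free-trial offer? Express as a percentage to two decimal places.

Reading the table with exposure as columns: a = 100 (Free trial, case), b = 47 (Free trial, non-case), c = 26 (No trial, case), d = 48.
Risk in exposed = 100/147 = 0.68027; risk in unexposed = 26/74 = 0.35135.
RR = 0.68027/0.35135 = 1.93616
AR% = (RR − 1)/RR × 100 = (1.93616 − 1)/1.93616 × 100 = 48.3514%

48.35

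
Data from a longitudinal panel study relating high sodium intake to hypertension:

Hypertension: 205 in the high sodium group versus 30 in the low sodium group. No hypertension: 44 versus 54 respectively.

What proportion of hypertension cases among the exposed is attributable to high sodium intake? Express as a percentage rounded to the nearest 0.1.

56.6

From the description: a = 205, b = 44, c = 30, d = 54.
Risk in exposed = 205/249 = 0.82329; risk in unexposed = 30/84 = 0.35714.
RR = 0.82329/0.35714 = 2.30522
AR% = (RR − 1)/RR × 100 = (2.30522 − 1)/2.30522 × 100 = 56.6202%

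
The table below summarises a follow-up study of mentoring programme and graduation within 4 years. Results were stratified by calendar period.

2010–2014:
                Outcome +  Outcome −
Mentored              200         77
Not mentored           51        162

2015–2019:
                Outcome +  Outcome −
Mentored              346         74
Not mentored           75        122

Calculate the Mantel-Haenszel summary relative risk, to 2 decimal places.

RR_MH = Σ(aᵢ·n₀ᵢ/nᵢ) / Σ(cᵢ·n₁ᵢ/nᵢ), with n₁ᵢ = aᵢ+bᵢ (exposed), n₀ᵢ = cᵢ+dᵢ (unexposed), nᵢ = n₁ᵢ+n₀ᵢ.
Stratum 1 (2010–2014): n₁ = 277, n₀ = 213, n = 490; a·n₀/n = 200·213/490 = 86.9388; c·n₁/n = 51·277/490 = 28.8306
Stratum 2 (2015–2019): n₁ = 420, n₀ = 197, n = 617; a·n₀/n = 346·197/617 = 110.4733; c·n₁/n = 75·420/617 = 51.0535
RR_MH = (86.9388 + 110.4733) / (28.8306 + 51.0535) = 197.4120 / 79.8841 = 2.47123

2.47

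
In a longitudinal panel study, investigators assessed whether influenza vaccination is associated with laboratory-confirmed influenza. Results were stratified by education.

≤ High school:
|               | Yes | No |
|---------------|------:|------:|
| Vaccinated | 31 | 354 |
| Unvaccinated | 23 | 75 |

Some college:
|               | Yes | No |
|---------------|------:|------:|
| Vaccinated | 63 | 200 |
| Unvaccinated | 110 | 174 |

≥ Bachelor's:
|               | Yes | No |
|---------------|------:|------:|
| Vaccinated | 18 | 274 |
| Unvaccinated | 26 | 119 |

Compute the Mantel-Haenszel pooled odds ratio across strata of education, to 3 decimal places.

0.406

OR_MH = Σ(aᵢdᵢ/nᵢ) / Σ(bᵢcᵢ/nᵢ), where nᵢ is the stratum total.
Stratum 1 (≤ High school): n = 483; a·d/n = 31·75/483 = 4.8137; b·c/n = 354·23/483 = 16.8571
Stratum 2 (Some college): n = 547; a·d/n = 63·174/547 = 20.0402; b·c/n = 200·110/547 = 40.2194
Stratum 3 (≥ Bachelor's): n = 437; a·d/n = 18·119/437 = 4.9016; b·c/n = 274·26/437 = 16.3021
OR_MH = (4.8137 + 20.0402 + 4.9016) / (16.8571 + 40.2194 + 16.3021) = 29.7555 / 73.3786 = 0.40551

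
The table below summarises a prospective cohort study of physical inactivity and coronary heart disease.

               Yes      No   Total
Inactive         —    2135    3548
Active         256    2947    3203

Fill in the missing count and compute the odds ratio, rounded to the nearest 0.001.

7.619

The missing cell is in the exposed row: 3548 − 2135 = 1413.
So a = 1413, b = 2135, c = 256, d = 2947.
OR = (a·d)/(b·c) = (1413 × 2947) / (2135 × 256) = 4164111 / 546560 = 7.61876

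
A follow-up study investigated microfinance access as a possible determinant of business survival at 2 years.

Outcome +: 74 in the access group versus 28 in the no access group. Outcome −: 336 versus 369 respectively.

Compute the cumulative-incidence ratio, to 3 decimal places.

2.559

From the description: a = 74, b = 336, c = 28, d = 369.
Risk in exposed = 74/410 = 0.18049; risk in unexposed = 28/397 = 0.07053.
RR = 0.18049 / 0.07053 = 2.55906
The risk among the exposed is 2.56 times that among the unexposed.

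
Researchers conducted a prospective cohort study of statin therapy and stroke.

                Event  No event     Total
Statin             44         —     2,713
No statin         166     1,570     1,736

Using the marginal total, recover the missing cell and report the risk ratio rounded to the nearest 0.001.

0.170

The missing cell is in the exposed row: 2713 − 44 = 2669.
So a = 44, b = 2669, c = 166, d = 1570.
RR = [a/(a+b)] / [c/(c+d)] = (44/2713) / (166/1736) = 0.01622/0.09562 = 0.16961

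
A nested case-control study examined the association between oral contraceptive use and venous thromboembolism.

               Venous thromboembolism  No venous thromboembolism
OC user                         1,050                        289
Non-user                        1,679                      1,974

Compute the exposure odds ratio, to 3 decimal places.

Cells: a = 1050, b = 289, c = 1679, d = 1974.
OR = (a·d)/(b·c) = (1050 × 1974) / (289 × 1679) = 2072700 / 485231 = 4.27157
The odds of venous thromboembolism are about 4.27 times as high in the oc user group.

4.272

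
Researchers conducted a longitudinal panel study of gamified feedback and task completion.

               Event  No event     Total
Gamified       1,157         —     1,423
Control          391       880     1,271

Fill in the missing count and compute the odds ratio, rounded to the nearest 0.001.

The missing cell is in the exposed row: 1423 − 1157 = 266.
So a = 1157, b = 266, c = 391, d = 880.
OR = (a·d)/(b·c) = (1157 × 880) / (266 × 391) = 1018160 / 104006 = 9.78944

9.789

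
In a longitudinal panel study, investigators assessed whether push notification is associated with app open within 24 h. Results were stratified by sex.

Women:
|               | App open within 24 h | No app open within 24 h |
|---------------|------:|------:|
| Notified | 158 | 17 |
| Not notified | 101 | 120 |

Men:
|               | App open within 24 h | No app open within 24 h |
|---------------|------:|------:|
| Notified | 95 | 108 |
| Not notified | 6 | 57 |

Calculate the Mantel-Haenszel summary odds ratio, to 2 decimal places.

OR_MH = Σ(aᵢdᵢ/nᵢ) / Σ(bᵢcᵢ/nᵢ), where nᵢ is the stratum total.
Stratum 1 (Women): n = 396; a·d/n = 158·120/396 = 47.8788; b·c/n = 17·101/396 = 4.3359
Stratum 2 (Men): n = 266; a·d/n = 95·57/266 = 20.3571; b·c/n = 108·6/266 = 2.4361
OR_MH = (47.8788 + 20.3571) / (4.3359 + 2.4361) = 68.2359 / 6.7719 = 10.07626

10.08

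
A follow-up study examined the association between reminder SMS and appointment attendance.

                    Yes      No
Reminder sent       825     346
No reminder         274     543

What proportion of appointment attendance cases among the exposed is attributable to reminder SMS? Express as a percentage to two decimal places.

52.40

Cells: a = 825, b = 346, c = 274, d = 543.
Risk in exposed = 825/1171 = 0.70453; risk in unexposed = 274/817 = 0.33537.
RR = 0.70453/0.33537 = 2.10072
AR% = (RR − 1)/RR × 100 = (2.10072 − 1)/2.10072 × 100 = 52.3973%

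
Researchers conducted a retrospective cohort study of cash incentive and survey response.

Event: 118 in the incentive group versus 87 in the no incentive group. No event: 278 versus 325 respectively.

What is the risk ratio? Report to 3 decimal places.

From the description: a = 118, b = 278, c = 87, d = 325.
Risk in exposed = 118/396 = 0.29798; risk in unexposed = 87/412 = 0.21117.
RR = 0.29798 / 0.21117 = 1.41112
The risk among the exposed is 1.41 times that among the unexposed.

1.411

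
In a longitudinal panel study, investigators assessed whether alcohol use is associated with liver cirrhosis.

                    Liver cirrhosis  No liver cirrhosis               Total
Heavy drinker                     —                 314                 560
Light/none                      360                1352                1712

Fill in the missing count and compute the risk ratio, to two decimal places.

2.09

The missing cell is in the exposed row: 560 − 314 = 246.
So a = 246, b = 314, c = 360, d = 1352.
RR = [a/(a+b)] / [c/(c+d)] = (246/560) / (360/1712) = 0.43929/0.21028 = 2.08905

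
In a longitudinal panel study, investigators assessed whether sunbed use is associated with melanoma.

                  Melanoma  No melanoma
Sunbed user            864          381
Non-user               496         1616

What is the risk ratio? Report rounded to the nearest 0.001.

2.955

Cells: a = 864, b = 381, c = 496, d = 1616.
Risk in exposed = 864/1245 = 0.69398; risk in unexposed = 496/2112 = 0.23485.
RR = 0.69398 / 0.23485 = 2.95499
The risk among the exposed is 2.95 times that among the unexposed.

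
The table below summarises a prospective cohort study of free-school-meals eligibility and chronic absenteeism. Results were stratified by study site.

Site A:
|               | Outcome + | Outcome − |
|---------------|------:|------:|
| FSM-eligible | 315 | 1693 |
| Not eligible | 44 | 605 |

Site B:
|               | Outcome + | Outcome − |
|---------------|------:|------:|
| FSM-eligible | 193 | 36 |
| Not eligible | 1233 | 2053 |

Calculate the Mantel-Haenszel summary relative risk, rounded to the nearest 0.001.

2.266

RR_MH = Σ(aᵢ·n₀ᵢ/nᵢ) / Σ(cᵢ·n₁ᵢ/nᵢ), with n₁ᵢ = aᵢ+bᵢ (exposed), n₀ᵢ = cᵢ+dᵢ (unexposed), nᵢ = n₁ᵢ+n₀ᵢ.
Stratum 1 (Site A): n₁ = 2008, n₀ = 649, n = 2657; a·n₀/n = 315·649/2657 = 76.9420; c·n₁/n = 44·2008/2657 = 33.2525
Stratum 2 (Site B): n₁ = 229, n₀ = 3286, n = 3515; a·n₀/n = 193·3286/3515 = 180.4262; c·n₁/n = 1233·229/3515 = 80.3292
RR_MH = (76.9420 + 180.4262) / (33.2525 + 80.3292) = 257.3682 / 113.5817 = 2.26593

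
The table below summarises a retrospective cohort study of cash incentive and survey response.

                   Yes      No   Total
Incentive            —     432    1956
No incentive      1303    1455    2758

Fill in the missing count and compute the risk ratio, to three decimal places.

1.649

The missing cell is in the exposed row: 1956 − 432 = 1524.
So a = 1524, b = 432, c = 1303, d = 1455.
RR = [a/(a+b)] / [c/(c+d)] = (1524/1956) / (1303/2758) = 0.77914/0.47244 = 1.64917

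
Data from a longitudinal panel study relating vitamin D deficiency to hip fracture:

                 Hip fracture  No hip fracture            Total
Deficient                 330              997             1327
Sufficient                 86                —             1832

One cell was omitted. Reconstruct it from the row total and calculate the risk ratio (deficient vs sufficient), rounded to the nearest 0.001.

5.297

The missing cell is in the unexposed row: 1832 − 86 = 1746.
So a = 330, b = 997, c = 86, d = 1746.
RR = [a/(a+b)] / [c/(c+d)] = (330/1327) / (86/1832) = 0.24868/0.04694 = 5.29749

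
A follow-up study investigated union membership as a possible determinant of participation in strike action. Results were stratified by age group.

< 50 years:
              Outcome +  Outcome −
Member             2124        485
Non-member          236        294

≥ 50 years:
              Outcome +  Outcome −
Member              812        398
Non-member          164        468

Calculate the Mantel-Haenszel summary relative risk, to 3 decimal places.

RR_MH = Σ(aᵢ·n₀ᵢ/nᵢ) / Σ(cᵢ·n₁ᵢ/nᵢ), with n₁ᵢ = aᵢ+bᵢ (exposed), n₀ᵢ = cᵢ+dᵢ (unexposed), nᵢ = n₁ᵢ+n₀ᵢ.
Stratum 1 (< 50 years): n₁ = 2609, n₀ = 530, n = 3139; a·n₀/n = 2124·530/3139 = 358.6238; c·n₁/n = 236·2609/3139 = 196.1529
Stratum 2 (≥ 50 years): n₁ = 1210, n₀ = 632, n = 1842; a·n₀/n = 812·632/1842 = 278.6015; c·n₁/n = 164·1210/1842 = 107.7307
RR_MH = (358.6238 + 278.6015) / (196.1529 + 107.7307) = 637.2253 / 303.8836 = 2.09694

2.097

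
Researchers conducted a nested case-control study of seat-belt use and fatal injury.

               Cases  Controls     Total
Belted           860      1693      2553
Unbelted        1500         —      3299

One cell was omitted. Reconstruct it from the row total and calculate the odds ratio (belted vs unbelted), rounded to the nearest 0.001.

The missing cell is in the unexposed row: 3299 − 1500 = 1799.
So a = 860, b = 1693, c = 1500, d = 1799.
OR = (a·d)/(b·c) = (860 × 1799) / (1693 × 1500) = 1547140 / 2539500 = 0.60923

0.609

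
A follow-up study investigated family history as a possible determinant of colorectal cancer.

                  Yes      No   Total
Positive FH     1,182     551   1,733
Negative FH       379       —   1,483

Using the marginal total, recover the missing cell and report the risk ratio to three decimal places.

2.669

The missing cell is in the unexposed row: 1483 − 379 = 1104.
So a = 1182, b = 551, c = 379, d = 1104.
RR = [a/(a+b)] / [c/(c+d)] = (1182/1733) / (379/1483) = 0.68205/0.25556 = 2.66883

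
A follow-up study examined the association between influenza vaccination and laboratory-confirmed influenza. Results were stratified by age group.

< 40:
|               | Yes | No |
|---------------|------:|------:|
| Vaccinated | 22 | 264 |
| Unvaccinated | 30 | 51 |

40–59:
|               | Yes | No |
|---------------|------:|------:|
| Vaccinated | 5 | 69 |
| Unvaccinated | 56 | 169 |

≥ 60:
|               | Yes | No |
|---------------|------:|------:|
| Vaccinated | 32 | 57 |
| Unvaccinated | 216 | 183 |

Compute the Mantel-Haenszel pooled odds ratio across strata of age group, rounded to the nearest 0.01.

OR_MH = Σ(aᵢdᵢ/nᵢ) / Σ(bᵢcᵢ/nᵢ), where nᵢ is the stratum total.
Stratum 1 (< 40): n = 367; a·d/n = 22·51/367 = 3.0572; b·c/n = 264·30/367 = 21.5804
Stratum 2 (40–59): n = 299; a·d/n = 5·169/299 = 2.8261; b·c/n = 69·56/299 = 12.9231
Stratum 3 (≥ 60): n = 488; a·d/n = 32·183/488 = 12.0000; b·c/n = 57·216/488 = 25.2295
OR_MH = (3.0572 + 2.8261 + 12.0000) / (21.5804 + 12.9231 + 25.2295) = 17.8833 / 59.7330 = 0.29939

0.30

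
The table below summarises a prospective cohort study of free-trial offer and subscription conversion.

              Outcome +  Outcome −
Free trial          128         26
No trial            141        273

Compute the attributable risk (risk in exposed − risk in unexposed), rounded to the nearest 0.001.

Cells: a = 128, b = 26, c = 141, d = 273.
Risk in exposed = 128/154 = 0.831169; risk in unexposed = 141/414 = 0.340580.
Risk difference = 0.831169 − 0.340580 = 0.490589

0.491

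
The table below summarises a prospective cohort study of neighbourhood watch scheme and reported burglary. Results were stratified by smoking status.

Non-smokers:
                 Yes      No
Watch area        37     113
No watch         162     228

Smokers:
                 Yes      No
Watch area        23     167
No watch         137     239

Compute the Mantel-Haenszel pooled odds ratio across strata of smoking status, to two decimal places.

0.34

OR_MH = Σ(aᵢdᵢ/nᵢ) / Σ(bᵢcᵢ/nᵢ), where nᵢ is the stratum total.
Stratum 1 (Non-smokers): n = 540; a·d/n = 37·228/540 = 15.6222; b·c/n = 113·162/540 = 33.9000
Stratum 2 (Smokers): n = 566; a·d/n = 23·239/566 = 9.7120; b·c/n = 167·137/566 = 40.4223
OR_MH = (15.6222 + 9.7120) / (33.9000 + 40.4223) = 25.3342 / 74.3223 = 0.34087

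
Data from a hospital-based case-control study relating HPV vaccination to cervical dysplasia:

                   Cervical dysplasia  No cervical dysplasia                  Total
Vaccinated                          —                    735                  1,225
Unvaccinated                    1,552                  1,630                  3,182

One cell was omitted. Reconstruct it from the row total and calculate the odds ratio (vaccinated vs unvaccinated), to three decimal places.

The missing cell is in the exposed row: 1225 − 735 = 490.
So a = 490, b = 735, c = 1552, d = 1630.
OR = (a·d)/(b·c) = (490 × 1630) / (735 × 1552) = 798700 / 1140720 = 0.70017

0.700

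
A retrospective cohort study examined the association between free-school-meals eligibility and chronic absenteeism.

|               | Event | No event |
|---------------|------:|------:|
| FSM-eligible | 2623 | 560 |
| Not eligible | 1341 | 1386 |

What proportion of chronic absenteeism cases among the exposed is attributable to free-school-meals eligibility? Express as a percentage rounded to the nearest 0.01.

Cells: a = 2623, b = 560, c = 1341, d = 1386.
Risk in exposed = 2623/3183 = 0.82407; risk in unexposed = 1341/2727 = 0.49175.
RR = 0.82407/0.49175 = 1.67578
AR% = (RR − 1)/RR × 100 = (1.67578 − 1)/1.67578 × 100 = 40.3264%

40.33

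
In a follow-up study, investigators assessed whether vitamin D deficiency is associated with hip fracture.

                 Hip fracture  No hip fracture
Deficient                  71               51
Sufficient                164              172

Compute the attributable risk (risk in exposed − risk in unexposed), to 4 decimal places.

Cells: a = 71, b = 51, c = 164, d = 172.
Risk in exposed = 71/122 = 0.581967; risk in unexposed = 164/336 = 0.488095.
Risk difference = 0.581967 − 0.488095 = 0.093872

0.0939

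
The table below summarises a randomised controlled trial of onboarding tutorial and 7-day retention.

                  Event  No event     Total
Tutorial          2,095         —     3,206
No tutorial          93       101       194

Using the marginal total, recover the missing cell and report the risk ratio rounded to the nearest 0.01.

The missing cell is in the exposed row: 3206 − 2095 = 1111.
So a = 2095, b = 1111, c = 93, d = 101.
RR = [a/(a+b)] / [c/(c+d)] = (2095/3206) / (93/194) = 0.65346/0.47938 = 1.36314

1.36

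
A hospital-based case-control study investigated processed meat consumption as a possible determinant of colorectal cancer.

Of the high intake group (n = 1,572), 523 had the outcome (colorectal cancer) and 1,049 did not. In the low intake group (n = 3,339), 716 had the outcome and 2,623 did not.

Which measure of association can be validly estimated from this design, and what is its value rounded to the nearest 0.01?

From the description: a = 523, b = 1049, c = 716, d = 2623.
This is a hospital-based case-control study: participants were sampled on outcome status, so risks in the source population cannot be estimated directly — relative risk is not valid here. The odds ratio is the appropriate measure.
OR = (a·d)/(b·c) = (523 × 2623) / (1049 × 716) = 1371829 / 751084 = 1.82647

1.83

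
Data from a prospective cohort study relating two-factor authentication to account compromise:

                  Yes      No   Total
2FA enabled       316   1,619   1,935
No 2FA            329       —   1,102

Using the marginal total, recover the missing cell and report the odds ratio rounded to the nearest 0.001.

The missing cell is in the unexposed row: 1102 − 329 = 773.
So a = 316, b = 1619, c = 329, d = 773.
OR = (a·d)/(b·c) = (316 × 773) / (1619 × 329) = 244268 / 532651 = 0.45859

0.459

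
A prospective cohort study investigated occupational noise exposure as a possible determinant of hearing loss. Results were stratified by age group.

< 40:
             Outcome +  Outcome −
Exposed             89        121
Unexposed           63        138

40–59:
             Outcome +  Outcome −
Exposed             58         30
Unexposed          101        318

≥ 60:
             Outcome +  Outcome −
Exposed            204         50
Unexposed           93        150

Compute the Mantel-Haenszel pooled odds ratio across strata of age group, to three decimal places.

OR_MH = Σ(aᵢdᵢ/nᵢ) / Σ(bᵢcᵢ/nᵢ), where nᵢ is the stratum total.
Stratum 1 (< 40): n = 411; a·d/n = 89·138/411 = 29.8832; b·c/n = 121·63/411 = 18.5474
Stratum 2 (40–59): n = 507; a·d/n = 58·318/507 = 36.3787; b·c/n = 30·101/507 = 5.9763
Stratum 3 (≥ 60): n = 497; a·d/n = 204·150/497 = 61.5694; b·c/n = 50·93/497 = 9.3561
OR_MH = (29.8832 + 36.3787 + 61.5694) / (18.5474 + 5.9763 + 9.3561) = 127.8313 / 33.8799 = 3.77307

3.773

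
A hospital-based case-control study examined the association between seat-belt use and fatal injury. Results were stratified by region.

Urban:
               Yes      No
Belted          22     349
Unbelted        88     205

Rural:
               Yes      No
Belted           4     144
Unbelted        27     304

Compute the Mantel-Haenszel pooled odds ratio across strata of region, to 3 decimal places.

0.172

OR_MH = Σ(aᵢdᵢ/nᵢ) / Σ(bᵢcᵢ/nᵢ), where nᵢ is the stratum total.
Stratum 1 (Urban): n = 664; a·d/n = 22·205/664 = 6.7922; b·c/n = 349·88/664 = 46.2530
Stratum 2 (Rural): n = 479; a·d/n = 4·304/479 = 2.5386; b·c/n = 144·27/479 = 8.1169
OR_MH = (6.7922 + 2.5386) / (46.2530 + 8.1169) = 9.3308 / 54.3699 = 0.17162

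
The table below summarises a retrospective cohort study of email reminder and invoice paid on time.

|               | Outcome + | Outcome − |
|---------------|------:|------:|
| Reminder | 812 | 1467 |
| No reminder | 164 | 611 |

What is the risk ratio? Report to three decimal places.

1.684

Cells: a = 812, b = 1467, c = 164, d = 611.
Risk in exposed = 812/2279 = 0.35630; risk in unexposed = 164/775 = 0.21161.
RR = 0.35630 / 0.21161 = 1.68372
The risk among the exposed is 1.68 times that among the unexposed.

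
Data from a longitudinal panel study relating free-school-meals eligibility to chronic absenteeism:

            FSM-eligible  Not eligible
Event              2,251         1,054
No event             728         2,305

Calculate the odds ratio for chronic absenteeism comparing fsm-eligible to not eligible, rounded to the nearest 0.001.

Reading the table with exposure as columns: a = 2251 (FSM-eligible, case), b = 728 (FSM-eligible, non-case), c = 1054 (Not eligible, case), d = 2305.
OR = (a·d)/(b·c) = (2251 × 2305) / (728 × 1054) = 5188555 / 767312 = 6.76199
The odds of chronic absenteeism are about 6.76 times as high in the fsm-eligible group.

6.762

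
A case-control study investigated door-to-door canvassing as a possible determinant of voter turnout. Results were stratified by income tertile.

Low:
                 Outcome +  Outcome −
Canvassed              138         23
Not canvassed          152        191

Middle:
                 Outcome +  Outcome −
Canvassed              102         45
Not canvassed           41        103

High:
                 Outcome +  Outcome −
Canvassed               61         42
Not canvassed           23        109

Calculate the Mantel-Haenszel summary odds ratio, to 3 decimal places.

6.711

OR_MH = Σ(aᵢdᵢ/nᵢ) / Σ(bᵢcᵢ/nᵢ), where nᵢ is the stratum total.
Stratum 1 (Low): n = 504; a·d/n = 138·191/504 = 52.2976; b·c/n = 23·152/504 = 6.9365
Stratum 2 (Middle): n = 291; a·d/n = 102·103/291 = 36.1031; b·c/n = 45·41/291 = 6.3402
Stratum 3 (High): n = 235; a·d/n = 61·109/235 = 28.2936; b·c/n = 42·23/235 = 4.1106
OR_MH = (52.2976 + 36.1031 + 28.2936) / (6.9365 + 6.3402 + 4.1106) = 116.6943 / 17.3874 = 6.71145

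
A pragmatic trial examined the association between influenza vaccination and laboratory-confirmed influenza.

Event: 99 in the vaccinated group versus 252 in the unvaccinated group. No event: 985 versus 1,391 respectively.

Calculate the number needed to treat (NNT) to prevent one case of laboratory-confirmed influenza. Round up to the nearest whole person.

Risk in treated group = 99/1084 = 0.09133; risk in control = 252/1643 = 0.15338.
Absolute risk reduction = 0.15338 − 0.09133 = 0.06205
NNT = 1 / ARR = 1 / 0.06205 = 16.116 → round up → 17

17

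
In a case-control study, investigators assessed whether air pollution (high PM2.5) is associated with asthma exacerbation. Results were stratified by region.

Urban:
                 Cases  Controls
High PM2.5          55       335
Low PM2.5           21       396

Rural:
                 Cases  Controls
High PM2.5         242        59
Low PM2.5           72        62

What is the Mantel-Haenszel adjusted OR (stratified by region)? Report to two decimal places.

OR_MH = Σ(aᵢdᵢ/nᵢ) / Σ(bᵢcᵢ/nᵢ), where nᵢ is the stratum total.
Stratum 1 (Urban): n = 807; a·d/n = 55·396/807 = 26.9888; b·c/n = 335·21/807 = 8.7175
Stratum 2 (Rural): n = 435; a·d/n = 242·62/435 = 34.4920; b·c/n = 59·72/435 = 9.7655
OR_MH = (26.9888 + 34.4920) / (8.7175 + 9.7655) = 61.4808 / 18.4830 = 3.32635

3.33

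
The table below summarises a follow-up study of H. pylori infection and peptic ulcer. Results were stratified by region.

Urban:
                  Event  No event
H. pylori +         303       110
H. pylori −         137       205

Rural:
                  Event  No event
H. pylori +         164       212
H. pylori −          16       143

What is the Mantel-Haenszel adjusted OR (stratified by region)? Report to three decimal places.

4.795

OR_MH = Σ(aᵢdᵢ/nᵢ) / Σ(bᵢcᵢ/nᵢ), where nᵢ is the stratum total.
Stratum 1 (Urban): n = 755; a·d/n = 303·205/755 = 82.2715; b·c/n = 110·137/755 = 19.9603
Stratum 2 (Rural): n = 535; a·d/n = 164·143/535 = 43.8355; b·c/n = 212·16/535 = 6.3402
OR_MH = (82.2715 + 43.8355) / (19.9603 + 6.3402) = 126.1070 / 26.3005 = 4.79486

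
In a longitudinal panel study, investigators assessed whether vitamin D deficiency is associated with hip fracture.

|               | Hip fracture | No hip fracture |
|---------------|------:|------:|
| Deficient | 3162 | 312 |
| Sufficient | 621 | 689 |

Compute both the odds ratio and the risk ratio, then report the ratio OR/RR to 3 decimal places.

Cells: a = 3162, b = 312, c = 621, d = 689.
OR = (3162·689)/(312·621) = 2178618/193752 = 11.24436
Risk in exposed = 3162/3474 = 0.91019; risk in unexposed = 621/1310 = 0.47405; RR = 1.92005
OR/RR = 11.24436 / 1.92005 = 5.85630
The outcome is not rare, so the OR lies further from 1 than the RR.

5.856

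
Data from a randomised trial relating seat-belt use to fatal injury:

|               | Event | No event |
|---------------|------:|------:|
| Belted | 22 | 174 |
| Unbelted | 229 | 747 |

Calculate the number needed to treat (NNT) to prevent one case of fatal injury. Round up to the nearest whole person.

9

Risk in treated group = 22/196 = 0.11224; risk in control = 229/976 = 0.23463.
Absolute risk reduction = 0.23463 − 0.11224 = 0.12239
NNT = 1 / ARR = 1 / 0.12239 = 8.171 → round up → 9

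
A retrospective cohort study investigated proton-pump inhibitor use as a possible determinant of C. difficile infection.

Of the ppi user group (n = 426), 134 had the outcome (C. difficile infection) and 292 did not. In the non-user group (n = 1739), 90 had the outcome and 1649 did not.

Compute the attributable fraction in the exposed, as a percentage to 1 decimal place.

From the description: a = 134, b = 292, c = 90, d = 1649.
Risk in exposed = 134/426 = 0.31455; risk in unexposed = 90/1739 = 0.05175.
RR = 0.31455/0.05175 = 6.07788
AR% = (RR − 1)/RR × 100 = (6.07788 − 1)/6.07788 × 100 = 83.5469%

83.5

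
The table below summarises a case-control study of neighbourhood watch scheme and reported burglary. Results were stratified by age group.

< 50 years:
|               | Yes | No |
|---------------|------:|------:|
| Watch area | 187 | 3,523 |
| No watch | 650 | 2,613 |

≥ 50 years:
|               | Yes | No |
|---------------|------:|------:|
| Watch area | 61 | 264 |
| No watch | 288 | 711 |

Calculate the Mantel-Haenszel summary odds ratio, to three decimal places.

0.267

OR_MH = Σ(aᵢdᵢ/nᵢ) / Σ(bᵢcᵢ/nᵢ), where nᵢ is the stratum total.
Stratum 1 (< 50 years): n = 6973; a·d/n = 187·2613/6973 = 70.0747; b·c/n = 3523·650/6973 = 328.4024
Stratum 2 (≥ 50 years): n = 1324; a·d/n = 61·711/1324 = 32.7576; b·c/n = 264·288/1324 = 57.4260
OR_MH = (70.0747 + 32.7576) / (328.4024 + 57.4260) = 102.8323 / 385.8284 = 0.26652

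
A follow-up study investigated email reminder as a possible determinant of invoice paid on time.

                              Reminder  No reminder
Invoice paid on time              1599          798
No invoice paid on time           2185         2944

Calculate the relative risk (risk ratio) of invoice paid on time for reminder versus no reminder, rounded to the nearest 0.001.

Reading the table with exposure as columns: a = 1599 (Reminder, case), b = 2185 (Reminder, non-case), c = 798 (No reminder, case), d = 2944.
Risk in exposed = 1599/3784 = 0.42257; risk in unexposed = 798/3742 = 0.21325.
RR = 0.42257 / 0.21325 = 1.98152
The risk among the exposed is 1.98 times that among the unexposed.

1.982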